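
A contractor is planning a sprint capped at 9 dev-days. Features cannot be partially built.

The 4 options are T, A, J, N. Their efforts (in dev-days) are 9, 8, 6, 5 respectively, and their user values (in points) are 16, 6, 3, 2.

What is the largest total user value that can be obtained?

A: effort 8 ≤ 9, user value 6.
T: effort 9 ≤ 9, user value 16.
Best is T with total user value 16.

16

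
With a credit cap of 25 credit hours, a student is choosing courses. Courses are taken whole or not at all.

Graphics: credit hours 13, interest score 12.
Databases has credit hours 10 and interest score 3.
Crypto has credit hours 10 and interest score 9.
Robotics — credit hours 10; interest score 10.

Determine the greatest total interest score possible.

22

Allowing fractional choices, the relaxed optimum would be about 23.8, but courses are indivisible.
Graphics + Crypto: credit hours 13 + 10 = 23 ≤ 25, interest score 12 + 9 = 21.
Graphics + Robotics: credit hours 13 + 10 = 23 ≤ 25, interest score 12 + 10 = 22.
Crypto + Robotics: credit hours 10 + 10 = 20 ≤ 25, interest score 9 + 10 = 19.
Best is Graphics and Robotics with total interest score 22.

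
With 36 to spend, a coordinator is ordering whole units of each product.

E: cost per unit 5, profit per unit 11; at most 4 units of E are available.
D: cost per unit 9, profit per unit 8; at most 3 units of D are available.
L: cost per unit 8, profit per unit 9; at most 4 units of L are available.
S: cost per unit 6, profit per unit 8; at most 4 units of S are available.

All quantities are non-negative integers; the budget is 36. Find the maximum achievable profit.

62

4×E, 1×L, and 1×S: cost 34 ≤ 36, profit 4·11 + 1·9 + 1·8 = 61.
4×E and 2×L: cost 36 ≤ 36, profit 4·11 + 2·9 = 62.
Best is 62.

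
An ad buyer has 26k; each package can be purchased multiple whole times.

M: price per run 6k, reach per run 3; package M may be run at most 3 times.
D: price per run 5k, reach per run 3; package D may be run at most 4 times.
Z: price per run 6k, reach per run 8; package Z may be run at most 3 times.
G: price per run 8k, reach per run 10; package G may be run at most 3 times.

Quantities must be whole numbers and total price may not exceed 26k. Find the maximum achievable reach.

3×Z and 1×G: price 26 ≤ 26, reach 3·8 + 1·10 = 34.
3×G: price 24 ≤ 26, reach 3·10 = 30.
Best is 34.

34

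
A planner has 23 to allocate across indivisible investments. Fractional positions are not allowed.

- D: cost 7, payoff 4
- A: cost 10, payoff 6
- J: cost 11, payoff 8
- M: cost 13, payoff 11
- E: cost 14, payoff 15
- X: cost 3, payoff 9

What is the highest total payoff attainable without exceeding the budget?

24

Allowing fractional choices, the relaxed optimum would be about 29.1, but investments are indivisible.
D + J + X: cost 7 + 11 + 3 = 21 ≤ 23, payoff 4 + 8 + 9 = 21.
E + X: cost 14 + 3 = 17 ≤ 23, payoff 15 + 9 = 24.
D + M + X: cost 7 + 13 + 3 = 23 ≤ 23, payoff 4 + 11 + 9 = 24.
The maximum payoff is 24; one optimal choice is E and X.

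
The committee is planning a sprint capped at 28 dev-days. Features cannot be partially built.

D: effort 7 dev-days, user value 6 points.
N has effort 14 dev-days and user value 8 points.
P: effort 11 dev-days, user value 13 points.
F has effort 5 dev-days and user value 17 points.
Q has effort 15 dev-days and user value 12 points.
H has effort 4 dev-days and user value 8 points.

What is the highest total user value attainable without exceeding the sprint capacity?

44

Take D, P, F, and H: effort 7 + 11 + 5 + 4 = 27 ≤ 28, user value 6 + 13 + 17 + 8 = 44.
No other feasible combination does better.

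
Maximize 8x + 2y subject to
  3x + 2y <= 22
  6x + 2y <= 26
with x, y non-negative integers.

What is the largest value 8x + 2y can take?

34

(x,y)=(4,1) is feasible, giving 34.
(x,y)=(4,0) is feasible, giving 32.
The best lattice point is (4,1), giving 34.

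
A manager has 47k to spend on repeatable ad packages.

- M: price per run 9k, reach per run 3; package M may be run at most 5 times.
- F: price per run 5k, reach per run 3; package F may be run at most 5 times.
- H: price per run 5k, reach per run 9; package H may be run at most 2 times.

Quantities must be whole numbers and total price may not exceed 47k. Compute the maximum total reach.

36

5×F and 2×H: price 35 ≤ 47, reach 5·3 + 2·9 = 33.
1×M, 5×F, and 2×H: price 44 ≤ 47, reach 1·3 + 5·3 + 2·9 = 36.
Best is 36.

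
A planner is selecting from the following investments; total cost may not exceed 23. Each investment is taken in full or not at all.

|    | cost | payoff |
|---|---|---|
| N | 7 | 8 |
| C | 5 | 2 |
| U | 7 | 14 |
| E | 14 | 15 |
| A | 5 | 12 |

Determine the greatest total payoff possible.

U + E: cost 7 + 14 = 21 ≤ 23, payoff 14 + 15 = 29.
C + U + A: cost 5 + 7 + 5 = 17 ≤ 23, payoff 2 + 14 + 12 = 28.
N + U + A: cost 7 + 7 + 5 = 19 ≤ 23, payoff 8 + 14 + 12 = 34.
Best is N, U, and A with total payoff 34.

34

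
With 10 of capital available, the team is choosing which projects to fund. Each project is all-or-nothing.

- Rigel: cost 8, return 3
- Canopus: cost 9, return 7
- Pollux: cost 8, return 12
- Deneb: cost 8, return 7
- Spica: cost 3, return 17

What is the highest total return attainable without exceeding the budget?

Deneb: cost 8 ≤ 10, return 7.
Pollux: cost 8 ≤ 10, return 12.
Spica: cost 3 ≤ 10, return 17.
Best is Spica with total return 17.

17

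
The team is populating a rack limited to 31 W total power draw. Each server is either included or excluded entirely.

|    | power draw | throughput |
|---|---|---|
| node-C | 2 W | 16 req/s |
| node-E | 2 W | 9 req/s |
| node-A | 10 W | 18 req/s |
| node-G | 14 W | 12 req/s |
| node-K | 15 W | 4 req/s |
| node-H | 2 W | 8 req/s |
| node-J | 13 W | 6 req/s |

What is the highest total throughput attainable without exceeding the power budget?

node-C + node-E + node-A + node-G: power draw 2 + 2 + 10 + 14 = 28 ≤ 31, throughput 16 + 9 + 18 + 12 = 55.
node-C + node-E + node-A + node-G + node-H: power draw 2 + 2 + 10 + 14 + 2 = 30 ≤ 31, throughput 16 + 9 + 18 + 12 + 8 = 63.
node-C + node-E + node-A + node-H + node-J: power draw 2 + 2 + 10 + 2 + 13 = 29 ≤ 31, throughput 16 + 9 + 18 + 8 + 6 = 57.
Best is node-C, node-E, node-A, node-G, and node-H with total throughput 63.

63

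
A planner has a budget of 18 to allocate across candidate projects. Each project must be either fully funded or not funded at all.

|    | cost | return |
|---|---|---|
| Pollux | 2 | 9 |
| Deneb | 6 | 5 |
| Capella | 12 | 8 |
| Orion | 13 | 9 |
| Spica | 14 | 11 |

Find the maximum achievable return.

20

Pollux + Capella: cost 2 + 12 = 14 ≤ 18, return 9 + 8 = 17.
Pollux + Spica: cost 2 + 14 = 16 ≤ 18, return 9 + 11 = 20.
Pollux + Orion: cost 2 + 13 = 15 ≤ 18, return 9 + 9 = 18.
Best is Pollux and Spica with total return 20.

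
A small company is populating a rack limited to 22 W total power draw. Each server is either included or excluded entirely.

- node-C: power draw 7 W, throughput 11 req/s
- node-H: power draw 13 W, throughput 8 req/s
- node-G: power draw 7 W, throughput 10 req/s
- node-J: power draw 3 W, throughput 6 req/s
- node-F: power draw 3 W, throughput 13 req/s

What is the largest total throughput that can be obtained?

40

Treat it as a binary knapsack problem.
node-C + node-G + node-J + node-F: power draw 7 + 7 + 3 + 3 = 20 ≤ 22, throughput 11 + 10 + 6 + 13 = 40.
node-C + node-J + node-F: power draw 7 + 3 + 3 = 13 ≤ 22, throughput 11 + 6 + 13 = 30.
node-C + node-G + node-F: power draw 7 + 7 + 3 = 17 ≤ 22, throughput 11 + 10 + 13 = 34.
Best is node-C, node-G, node-J, and node-F with total throughput 40.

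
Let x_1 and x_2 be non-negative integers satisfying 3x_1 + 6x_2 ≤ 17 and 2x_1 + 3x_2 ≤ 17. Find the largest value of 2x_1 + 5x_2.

The continuous relaxation peaks at (0, 2.83) with value 14.17; rounding to a feasible lattice point costs some objective.
(x_1,x_2)=(1,2): 3·1+6·2=15≤17, 2·1+3·2=8≤17, objective 12.
(x_1,x_2)=(0,2): 3·0+6·2=12≤17, 2·0+3·2=6≤17, objective 10.
(x_1,x_2)=(2,1): 3·2+6·1=12≤17, 2·2+3·1=7≤17, objective 9.
(x_1,x_2)=(1,1): 3·1+6·1=9≤17, 2·1+3·1=5≤17, objective 7.
No feasible integer point exceeds 12.

12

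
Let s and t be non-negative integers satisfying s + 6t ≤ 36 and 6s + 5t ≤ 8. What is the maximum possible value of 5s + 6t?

6

The continuous relaxation peaks at (0, 1.6) with value 9.60; rounding to a feasible lattice point costs some objective.
(s,t)=(0,1): 1·0+6·1=6≤36, 6·0+5·1=5≤8, objective 6.
(s,t)=(1,0): 1·1+6·0=1≤36, 6·1+5·0=6≤8, objective 5.
(s,t)=(0,0): 1·0+6·0=0≤36, 6·0+5·0=0≤8, objective 0.
No feasible integer point exceeds 6.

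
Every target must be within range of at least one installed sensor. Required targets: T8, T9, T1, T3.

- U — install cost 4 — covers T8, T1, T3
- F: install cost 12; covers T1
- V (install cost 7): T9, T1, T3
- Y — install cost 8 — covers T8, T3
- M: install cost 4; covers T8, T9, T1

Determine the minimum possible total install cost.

8

Choose U and M: together they cover T8, T9, T1, T3 — every target.
Total install cost: 4 + 4 = 8.
No cover costs less than 8.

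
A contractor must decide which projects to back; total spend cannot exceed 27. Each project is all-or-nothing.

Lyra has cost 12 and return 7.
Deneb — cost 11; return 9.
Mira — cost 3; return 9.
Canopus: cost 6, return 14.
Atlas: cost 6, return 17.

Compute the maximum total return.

This is an integer program with binary decision variables.
Mira + Canopus + Atlas: cost 3 + 6 + 6 = 15 ≤ 27, return 9 + 14 + 17 = 40.
Deneb + Mira + Canopus + Atlas: cost 11 + 3 + 6 + 6 = 26 ≤ 27, return 9 + 9 + 14 + 17 = 49.
Lyra + Mira + Canopus + Atlas: cost 12 + 3 + 6 + 6 = 27 ≤ 27, return 7 + 9 + 14 + 17 = 47.
Best is Deneb, Mira, Canopus, and Atlas with total return 49.

49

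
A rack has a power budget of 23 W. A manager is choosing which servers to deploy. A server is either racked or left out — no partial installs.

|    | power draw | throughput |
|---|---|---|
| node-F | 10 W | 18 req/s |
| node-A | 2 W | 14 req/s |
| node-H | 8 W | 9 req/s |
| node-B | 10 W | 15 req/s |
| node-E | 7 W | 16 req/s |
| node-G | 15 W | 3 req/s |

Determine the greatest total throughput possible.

Allowing fractional choices, the relaxed optimum would be about 54.0, but servers are indivisible.
node-F + node-A + node-E: power draw 10 + 2 + 7 = 19 ≤ 23, throughput 18 + 14 + 16 = 48.
node-F + node-A + node-B: power draw 10 + 2 + 10 = 22 ≤ 23, throughput 18 + 14 + 15 = 47.
Best is node-F, node-A, and node-E with total throughput 48.

48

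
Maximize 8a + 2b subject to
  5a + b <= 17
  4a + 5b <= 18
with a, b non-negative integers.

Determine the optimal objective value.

The continuous relaxation peaks at (3.19, 1.05) with value 27.62; rounding to a feasible lattice point costs some objective.
(a,b)=(3,1) is feasible, giving 26.
(a,b)=(3,0) is feasible, giving 24.
Maximum is 26 at (a,b)=(3,1).

26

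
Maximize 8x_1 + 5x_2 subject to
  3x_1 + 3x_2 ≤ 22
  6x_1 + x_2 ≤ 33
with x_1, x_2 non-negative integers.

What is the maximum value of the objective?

(x_1,x_2)=(5,2): 3·5+3·2=21≤22, 6·5+1·2=32≤33, objective 50.
(x_1,x_2)=(4,3): 3·4+3·3=21≤22, 6·4+1·3=27≤33, objective 47.
(x_1,x_2)=(5,1): 3·5+3·1=18≤22, 6·5+1·1=31≤33, objective 45.
No feasible integer point exceeds 50.

50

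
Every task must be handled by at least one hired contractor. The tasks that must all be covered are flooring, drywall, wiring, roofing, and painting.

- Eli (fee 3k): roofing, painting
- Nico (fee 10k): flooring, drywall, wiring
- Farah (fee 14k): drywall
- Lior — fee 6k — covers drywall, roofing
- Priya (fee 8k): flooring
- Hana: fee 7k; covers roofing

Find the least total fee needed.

Choose Eli and Nico: together they cover flooring, drywall, wiring, roofing, painting — every task.
Total fee: 3 + 10 = 13.
No cover costs less than 13.

13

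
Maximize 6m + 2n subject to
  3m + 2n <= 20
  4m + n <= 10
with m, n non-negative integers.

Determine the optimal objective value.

(m,n)=(0,10): 3·0+2·10=20≤20, 4·0+1·10=10≤10, objective 20.
(m,n)=(0,9): 3·0+2·9=18≤20, 4·0+1·9=9≤10, objective 18.
Maximum is 20 at (m,n)=(0,10).

20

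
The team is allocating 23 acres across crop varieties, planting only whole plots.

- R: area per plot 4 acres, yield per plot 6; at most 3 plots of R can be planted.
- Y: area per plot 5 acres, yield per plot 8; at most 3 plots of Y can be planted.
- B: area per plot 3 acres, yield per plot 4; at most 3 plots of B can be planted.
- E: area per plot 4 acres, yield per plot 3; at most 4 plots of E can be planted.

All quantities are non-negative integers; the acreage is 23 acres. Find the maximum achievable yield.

36

Y has the best ratio (8/5); taking only Y gives at most 3×8 = 24 (stopped by the supply cap of 3).
Mixing does better — 2×R and 3×Y: area 23 ≤ 23, yield 2·6 + 3·8 = 36.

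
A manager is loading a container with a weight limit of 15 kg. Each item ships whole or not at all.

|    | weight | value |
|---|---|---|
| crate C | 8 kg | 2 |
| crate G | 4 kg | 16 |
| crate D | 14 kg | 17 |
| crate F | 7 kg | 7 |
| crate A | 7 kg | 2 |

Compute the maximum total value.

23

Allowing fractional choices, the relaxed optimum would be about 29.4, but items are indivisible.
crate G + crate F: weight 4 + 7 = 11 ≤ 15, value 16 + 7 = 23.
crate G + crate A: weight 4 + 7 = 11 ≤ 15, value 16 + 2 = 18.
crate C + crate G: weight 8 + 4 = 12 ≤ 15, value 2 + 16 = 18.
Best is crate G and crate F with total value 23.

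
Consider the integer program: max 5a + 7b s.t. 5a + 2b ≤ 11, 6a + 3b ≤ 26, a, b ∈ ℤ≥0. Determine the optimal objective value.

35

Relaxing integrality, the LP optimum is 38.50 at (a,b) = (0, 5.5), which is not an integer point.
(a,b)=(0,5): 5·0+2·5=10≤11, 6·0+3·5=15≤26, objective 35.
(a,b)=(0,4): 5·0+2·4=8≤11, 6·0+3·4=12≤26, objective 28.
No feasible integer point exceeds 35.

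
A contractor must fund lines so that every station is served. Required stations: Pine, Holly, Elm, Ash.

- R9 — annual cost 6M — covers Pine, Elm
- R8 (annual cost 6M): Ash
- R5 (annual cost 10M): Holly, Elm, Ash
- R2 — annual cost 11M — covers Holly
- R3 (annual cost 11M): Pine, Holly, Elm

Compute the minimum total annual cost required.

16

Choose R9 and R5: together they cover Pine, Holly, Elm, Ash — every station.
Total annual cost: 6 + 10 = 16.
No cover costs less than 16.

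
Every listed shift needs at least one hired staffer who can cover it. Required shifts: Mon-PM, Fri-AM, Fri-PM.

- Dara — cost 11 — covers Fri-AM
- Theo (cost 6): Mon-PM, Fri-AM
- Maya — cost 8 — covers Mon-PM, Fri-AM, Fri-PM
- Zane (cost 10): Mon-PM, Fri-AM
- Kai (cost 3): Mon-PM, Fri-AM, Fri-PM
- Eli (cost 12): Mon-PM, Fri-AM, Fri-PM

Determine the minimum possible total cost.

Kai alone covers Mon-PM, Fri-AM, Fri-PM — every shift.
Total cost: 3.
No cover costs less than 3.

3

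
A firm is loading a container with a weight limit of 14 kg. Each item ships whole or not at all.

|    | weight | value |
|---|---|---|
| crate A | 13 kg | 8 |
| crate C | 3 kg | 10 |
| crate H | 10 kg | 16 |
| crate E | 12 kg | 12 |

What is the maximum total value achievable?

26

Treat it as a binary knapsack problem.
crate E: weight 12 ≤ 14, value 12.
crate C + crate H: weight 3 + 10 = 13 ≤ 14, value 10 + 16 = 26.
crate H: weight 10 ≤ 14, value 16.
Best is crate C and crate H with total value 26.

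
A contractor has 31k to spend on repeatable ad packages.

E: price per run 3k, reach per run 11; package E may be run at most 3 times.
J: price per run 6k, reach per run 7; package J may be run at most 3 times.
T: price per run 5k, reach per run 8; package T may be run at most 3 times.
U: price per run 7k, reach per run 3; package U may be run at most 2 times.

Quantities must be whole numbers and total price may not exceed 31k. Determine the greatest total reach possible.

This is a bounded integer knapsack.
Take 3×E, 1×J, and 3×T: price 30 ≤ 31, reach 3·11 + 1·7 + 3·8 = 64.
E has the best ratio (11/3) and is taken to its limit of 3; remaining capacity is filled optimally with the others.

64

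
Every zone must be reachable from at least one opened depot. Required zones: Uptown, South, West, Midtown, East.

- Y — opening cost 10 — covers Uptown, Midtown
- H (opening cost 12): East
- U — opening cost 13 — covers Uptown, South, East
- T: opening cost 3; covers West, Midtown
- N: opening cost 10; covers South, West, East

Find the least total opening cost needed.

16

Choose U and T: together they cover Uptown, South, West, Midtown, East — every zone.
Total opening cost: 13 + 3 = 16.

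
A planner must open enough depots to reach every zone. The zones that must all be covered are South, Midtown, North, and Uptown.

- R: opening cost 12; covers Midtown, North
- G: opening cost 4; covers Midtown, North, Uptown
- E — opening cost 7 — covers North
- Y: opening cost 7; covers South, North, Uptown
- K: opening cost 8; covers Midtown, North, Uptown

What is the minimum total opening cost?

Choose G and Y: together they cover South, Midtown, North, Uptown — every zone.
Total opening cost: 4 + 7 = 11.

11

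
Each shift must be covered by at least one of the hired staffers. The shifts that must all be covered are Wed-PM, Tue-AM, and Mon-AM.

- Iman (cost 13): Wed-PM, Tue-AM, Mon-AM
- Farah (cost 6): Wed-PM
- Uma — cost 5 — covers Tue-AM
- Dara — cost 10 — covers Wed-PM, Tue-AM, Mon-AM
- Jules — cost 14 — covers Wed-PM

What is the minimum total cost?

Dara alone covers Wed-PM, Tue-AM, Mon-AM — every shift.
Total cost: 10.
No cover costs less than 10.

10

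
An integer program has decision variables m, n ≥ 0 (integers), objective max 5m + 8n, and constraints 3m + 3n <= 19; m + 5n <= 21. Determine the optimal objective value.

39

The continuous relaxation peaks at (2.67, 3.67) with value 42.67; rounding to a feasible lattice point costs some objective.
(m,n)=(3,3) is feasible, giving 39.
(m,n)=(1,4) is feasible, giving 37.
(m,n)=(4,2) is feasible, giving 36.
(m,n)=(2,3) is feasible, giving 34.
The best lattice point is (3,3), giving 39.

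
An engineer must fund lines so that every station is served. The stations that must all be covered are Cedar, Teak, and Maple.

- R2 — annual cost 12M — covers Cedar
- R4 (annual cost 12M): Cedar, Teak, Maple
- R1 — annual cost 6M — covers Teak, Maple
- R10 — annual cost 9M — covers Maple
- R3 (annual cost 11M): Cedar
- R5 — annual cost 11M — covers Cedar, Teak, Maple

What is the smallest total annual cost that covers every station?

11

The greedy cost-per-new-station heuristic would pick R1 and R3 for 17, but a cheaper cover exists.
R5 alone covers Cedar, Teak, Maple — every station.
Total annual cost: 11.
No cover costs less than 11.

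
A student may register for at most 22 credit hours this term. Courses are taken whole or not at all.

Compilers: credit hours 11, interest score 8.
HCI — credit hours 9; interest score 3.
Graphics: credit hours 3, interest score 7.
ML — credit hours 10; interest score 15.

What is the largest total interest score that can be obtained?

Allowing fractional choices, the relaxed optimum would be about 28.5, but courses are indivisible.
Graphics + ML: credit hours 3 + 10 = 13 ≤ 22, interest score 7 + 15 = 22.
Compilers + ML: credit hours 11 + 10 = 21 ≤ 22, interest score 8 + 15 = 23.
HCI + Graphics + ML: credit hours 9 + 3 + 10 = 22 ≤ 22, interest score 3 + 7 + 15 = 25.
Best is HCI, Graphics, and ML with total interest score 25.

25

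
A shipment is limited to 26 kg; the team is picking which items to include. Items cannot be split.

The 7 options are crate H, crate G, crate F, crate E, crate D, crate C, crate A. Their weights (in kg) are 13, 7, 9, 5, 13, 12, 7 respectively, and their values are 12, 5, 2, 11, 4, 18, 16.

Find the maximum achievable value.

45

crate G + crate C + crate A: weight 7 + 12 + 7 = 26 ≤ 26, value 5 + 18 + 16 = 39.
crate H + crate E + crate A: weight 13 + 5 + 7 = 25 ≤ 26, value 12 + 11 + 16 = 39.
crate E + crate C + crate A: weight 5 + 12 + 7 = 24 ≤ 26, value 11 + 18 + 16 = 45.
Best is crate E, crate C, and crate A with total value 45.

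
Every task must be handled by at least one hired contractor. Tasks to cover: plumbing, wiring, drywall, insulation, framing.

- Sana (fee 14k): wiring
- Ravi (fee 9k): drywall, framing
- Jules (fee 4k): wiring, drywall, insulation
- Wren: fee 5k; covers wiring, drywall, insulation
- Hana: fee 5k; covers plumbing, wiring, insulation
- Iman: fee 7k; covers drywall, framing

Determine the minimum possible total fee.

12

The greedy cost-per-new-task heuristic would pick Jules, Hana, and Iman for 16, but a cheaper cover exists.
Choose Hana and Iman: together they cover plumbing, wiring, drywall, insulation, framing — every task.
Total fee: 5 + 7 = 12.
No cover costs less than 12.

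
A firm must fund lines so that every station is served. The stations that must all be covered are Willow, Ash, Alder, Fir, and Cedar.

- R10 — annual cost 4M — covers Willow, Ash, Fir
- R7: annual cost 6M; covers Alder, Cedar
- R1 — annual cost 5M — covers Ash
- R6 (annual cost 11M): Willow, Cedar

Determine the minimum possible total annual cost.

Choose R10 and R7: together they cover Willow, Ash, Alder, Fir, Cedar — every station.
Total annual cost: 4 + 6 = 10.
No cover costs less than 10.

10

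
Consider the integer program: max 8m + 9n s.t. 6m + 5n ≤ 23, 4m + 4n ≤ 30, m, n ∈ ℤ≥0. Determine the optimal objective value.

36

(m,n)=(0,4): 6·0+5·4=20≤23, 4·0+4·4=16≤30, objective 36.
(m,n)=(1,3): 6·1+5·3=21≤23, 4·1+4·3=16≤30, objective 35.
(m,n)=(0,3): 6·0+5·3=15≤23, 4·0+4·3=12≤30, objective 27.
No feasible integer point exceeds 36.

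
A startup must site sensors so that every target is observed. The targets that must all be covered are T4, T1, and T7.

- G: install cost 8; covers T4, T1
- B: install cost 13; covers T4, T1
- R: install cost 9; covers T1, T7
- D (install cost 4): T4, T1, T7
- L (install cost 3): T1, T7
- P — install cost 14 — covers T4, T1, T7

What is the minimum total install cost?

D alone covers T4, T1, T7 — every target.
Total install cost: 4.

4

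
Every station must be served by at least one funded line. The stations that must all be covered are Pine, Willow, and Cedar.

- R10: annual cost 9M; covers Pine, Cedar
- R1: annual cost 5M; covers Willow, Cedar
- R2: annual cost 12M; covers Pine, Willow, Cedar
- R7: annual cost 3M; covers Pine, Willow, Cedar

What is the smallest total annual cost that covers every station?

3

R7 alone covers Pine, Willow, Cedar — every station.
Total annual cost: 3.
No cover costs less than 3.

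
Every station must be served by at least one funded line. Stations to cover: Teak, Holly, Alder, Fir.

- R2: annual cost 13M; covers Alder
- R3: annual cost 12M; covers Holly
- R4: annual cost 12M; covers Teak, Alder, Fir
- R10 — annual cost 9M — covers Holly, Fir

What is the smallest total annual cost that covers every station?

Choose R4 and R10: together they cover Teak, Holly, Alder, Fir — every station.
Total annual cost: 12 + 9 = 21.
No cover costs less than 21.

21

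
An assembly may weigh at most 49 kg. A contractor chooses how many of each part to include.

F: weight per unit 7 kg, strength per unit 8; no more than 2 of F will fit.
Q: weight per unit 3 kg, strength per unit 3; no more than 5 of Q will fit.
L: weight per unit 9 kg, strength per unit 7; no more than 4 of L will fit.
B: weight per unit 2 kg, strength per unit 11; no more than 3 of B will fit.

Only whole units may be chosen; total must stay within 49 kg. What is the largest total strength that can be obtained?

72

2×F, 3×Q, 2×L, and 3×B: weight 47 ≤ 49, strength 2·8 + 3·3 + 2·7 + 3·11 = 72.
1×F, 3×Q, 3×L, and 3×B: weight 49 ≤ 49, strength 1·8 + 3·3 + 3·7 + 3·11 = 71.
Best is 72.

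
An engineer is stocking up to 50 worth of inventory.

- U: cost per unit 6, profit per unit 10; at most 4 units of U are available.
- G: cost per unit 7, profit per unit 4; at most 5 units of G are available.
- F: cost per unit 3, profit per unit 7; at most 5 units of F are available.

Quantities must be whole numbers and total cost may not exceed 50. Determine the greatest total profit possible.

79

Take 4×U, 1×G, and 5×F: cost 46 ≤ 50, profit 4·10 + 1·4 + 5·7 = 79.
F has the best ratio (7/3) and is taken to its limit of 5; remaining capacity is filled optimally with the others.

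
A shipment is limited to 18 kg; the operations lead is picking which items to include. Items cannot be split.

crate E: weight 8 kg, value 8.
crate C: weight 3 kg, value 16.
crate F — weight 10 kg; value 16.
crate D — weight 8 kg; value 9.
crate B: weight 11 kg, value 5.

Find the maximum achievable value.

32

Allowing fractional choices, the relaxed optimum would be about 37.6, but items are indivisible.
crate C + crate D: weight 3 + 8 = 11 ≤ 18, value 16 + 9 = 25.
crate C + crate F: weight 3 + 10 = 13 ≤ 18, value 16 + 16 = 32.
Best is crate C and crate F with total value 32.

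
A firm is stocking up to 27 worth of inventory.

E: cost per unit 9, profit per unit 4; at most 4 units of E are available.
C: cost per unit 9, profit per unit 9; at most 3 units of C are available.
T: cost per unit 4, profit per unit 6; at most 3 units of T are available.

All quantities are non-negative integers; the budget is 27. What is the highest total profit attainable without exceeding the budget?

This is a bounded integer knapsack.
T has the best ratio (6/4); taking only T gives at most 3×6 = 18 (stopped by the supply cap of 3).
Mixing does better — 2×C and 2×T: cost 26 ≤ 27, profit 2·9 + 2·6 = 30.

30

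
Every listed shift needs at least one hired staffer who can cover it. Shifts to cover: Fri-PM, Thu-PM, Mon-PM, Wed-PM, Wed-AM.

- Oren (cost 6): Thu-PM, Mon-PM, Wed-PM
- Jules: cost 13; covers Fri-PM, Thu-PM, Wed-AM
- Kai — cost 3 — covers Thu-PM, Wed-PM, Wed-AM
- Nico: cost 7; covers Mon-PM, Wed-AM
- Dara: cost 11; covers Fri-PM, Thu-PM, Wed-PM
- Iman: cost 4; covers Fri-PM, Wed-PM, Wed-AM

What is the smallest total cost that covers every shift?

10

The greedy cost-per-new-shift heuristic would pick Kai, Iman, and Oren for 13, but a cheaper cover exists.
Choose Oren and Iman: together they cover Fri-PM, Thu-PM, Mon-PM, Wed-PM, Wed-AM — every shift.
Total cost: 6 + 4 = 10.
No cover costs less than 10.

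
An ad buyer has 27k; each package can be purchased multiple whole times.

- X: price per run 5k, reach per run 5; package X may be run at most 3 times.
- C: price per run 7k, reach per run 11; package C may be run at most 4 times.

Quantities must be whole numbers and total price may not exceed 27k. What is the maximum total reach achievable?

1×X and 3×C: price 26 ≤ 27, reach 1·5 + 3·11 = 38.
3×C: price 21 ≤ 27, reach 3·11 = 33.
Best is 38.

38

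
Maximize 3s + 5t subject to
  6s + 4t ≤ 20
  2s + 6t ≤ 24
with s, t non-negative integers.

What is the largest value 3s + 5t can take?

20

(s,t)=(0,4) is feasible, giving 20.
(s,t)=(1,3) is feasible, giving 18.
(s,t)=(0,3) is feasible, giving 15.
The best lattice point is (0,4), giving 20.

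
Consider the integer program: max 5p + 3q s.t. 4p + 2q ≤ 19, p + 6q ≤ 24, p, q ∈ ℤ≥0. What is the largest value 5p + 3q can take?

24

(p,q)=(3,3): 4·3+2·3=18≤19, 1·3+6·3=21≤24, objective 24.
(p,q)=(3,2): 4·3+2·2=16≤19, 1·3+6·2=15≤24, objective 21.
(p,q)=(2,3): 4·2+2·3=14≤19, 1·2+6·3=20≤24, objective 19.
The best lattice point is (3,3), giving 24.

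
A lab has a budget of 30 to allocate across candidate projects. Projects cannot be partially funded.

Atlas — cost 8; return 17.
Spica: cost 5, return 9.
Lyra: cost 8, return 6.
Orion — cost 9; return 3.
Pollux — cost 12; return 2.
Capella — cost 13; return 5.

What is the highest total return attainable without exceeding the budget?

Allowing fractional choices, the relaxed optimum would be about 35.5, but projects are indivisible.
Atlas + Spica + Lyra + Orion: cost 8 + 5 + 8 + 9 = 30 ≤ 30, return 17 + 9 + 6 + 3 = 35.
Atlas + Spica + Lyra: cost 8 + 5 + 8 = 21 ≤ 30, return 17 + 9 + 6 = 32.
Best is Atlas, Spica, Lyra, and Orion with total return 35.

35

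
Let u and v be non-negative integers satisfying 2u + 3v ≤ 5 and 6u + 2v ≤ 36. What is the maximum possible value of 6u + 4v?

12

Relaxing integrality, the LP optimum is 15.00 at (u,v) = (2.5, 0), which is not an integer point.
(u,v)=(2,0): 2·2+3·0=4≤5, 6·2+2·0=12≤36, objective 12.
(u,v)=(1,1): 2·1+3·1=5≤5, 6·1+2·1=8≤36, objective 10.
(u,v)=(1,0): 2·1+3·0=2≤5, 6·1+2·0=6≤36, objective 6.
No feasible integer point exceeds 12.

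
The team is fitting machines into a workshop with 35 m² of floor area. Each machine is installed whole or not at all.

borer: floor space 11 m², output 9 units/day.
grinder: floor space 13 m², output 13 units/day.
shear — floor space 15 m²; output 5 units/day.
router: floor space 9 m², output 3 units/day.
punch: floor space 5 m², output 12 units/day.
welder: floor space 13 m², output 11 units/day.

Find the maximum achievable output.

Allowing fractional choices, the relaxed optimum would be about 39.3, but machines are indivisible.
grinder + punch + welder: floor space 13 + 5 + 13 = 31 ≤ 35, output 13 + 12 + 11 = 36.
borer + grinder + punch: floor space 11 + 13 + 5 = 29 ≤ 35, output 9 + 13 + 12 = 34.
Best is grinder, punch, and welder with total output 36.

36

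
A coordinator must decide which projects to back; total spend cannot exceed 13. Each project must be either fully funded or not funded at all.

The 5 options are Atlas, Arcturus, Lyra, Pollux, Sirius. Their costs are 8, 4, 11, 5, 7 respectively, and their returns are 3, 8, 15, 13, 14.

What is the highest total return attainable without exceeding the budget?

27

Pollux + Sirius: cost 5 + 7 = 12 ≤ 13, return 13 + 14 = 27.
Arcturus + Pollux: cost 4 + 5 = 9 ≤ 13, return 8 + 13 = 21.
Arcturus + Sirius: cost 4 + 7 = 11 ≤ 13, return 8 + 14 = 22.
Best is Pollux and Sirius with total return 27.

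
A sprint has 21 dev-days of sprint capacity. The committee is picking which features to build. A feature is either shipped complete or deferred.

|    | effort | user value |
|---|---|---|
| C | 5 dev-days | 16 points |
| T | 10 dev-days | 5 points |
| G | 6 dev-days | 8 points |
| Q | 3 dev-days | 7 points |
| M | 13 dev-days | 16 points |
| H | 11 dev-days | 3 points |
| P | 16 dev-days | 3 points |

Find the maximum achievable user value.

Allowing fractional choices, the relaxed optimum would be about 39.6, but features are indivisible.
C + Q + M: effort 5 + 3 + 13 = 21 ≤ 21, user value 16 + 7 + 16 = 39.
C + M: effort 5 + 13 = 18 ≤ 21, user value 16 + 16 = 32.
Best is C, Q, and M with total user value 39.

39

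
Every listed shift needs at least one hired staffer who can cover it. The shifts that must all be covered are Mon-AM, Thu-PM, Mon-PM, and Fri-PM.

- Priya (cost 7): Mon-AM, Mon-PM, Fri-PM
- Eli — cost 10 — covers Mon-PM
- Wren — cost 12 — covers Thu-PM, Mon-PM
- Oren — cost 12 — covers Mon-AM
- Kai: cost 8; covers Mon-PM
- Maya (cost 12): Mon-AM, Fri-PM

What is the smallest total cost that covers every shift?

19

This is a weighted set-cover instance.
Choose Priya and Wren: together they cover Mon-AM, Thu-PM, Mon-PM, Fri-PM — every shift.
Total cost: 7 + 12 = 19.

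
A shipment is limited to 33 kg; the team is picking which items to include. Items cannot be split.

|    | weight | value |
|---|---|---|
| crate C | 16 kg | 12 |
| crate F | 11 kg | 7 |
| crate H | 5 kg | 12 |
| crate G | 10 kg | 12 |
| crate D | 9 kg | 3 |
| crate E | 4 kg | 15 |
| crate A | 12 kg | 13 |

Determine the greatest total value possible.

This is a 0-1 knapsack instance.
crate H + crate G + crate E + crate A: weight 5 + 10 + 4 + 12 = 31 ≤ 33, value 12 + 12 + 15 + 13 = 52.
crate F + crate H + crate G + crate E: weight 11 + 5 + 10 + 4 = 30 ≤ 33, value 7 + 12 + 12 + 15 = 46.
crate F + crate H + crate E + crate A: weight 11 + 5 + 4 + 12 = 32 ≤ 33, value 7 + 12 + 15 + 13 = 47.
Best is crate H, crate G, crate E, and crate A with total value 52.

52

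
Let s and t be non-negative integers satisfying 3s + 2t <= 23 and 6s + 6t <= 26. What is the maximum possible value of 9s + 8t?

36

(s,t)=(4,0) is feasible, giving 36.
(s,t)=(3,1) is feasible, giving 35.
(s,t)=(3,0) is feasible, giving 27.
Maximum is 36 at (s,t)=(4,0).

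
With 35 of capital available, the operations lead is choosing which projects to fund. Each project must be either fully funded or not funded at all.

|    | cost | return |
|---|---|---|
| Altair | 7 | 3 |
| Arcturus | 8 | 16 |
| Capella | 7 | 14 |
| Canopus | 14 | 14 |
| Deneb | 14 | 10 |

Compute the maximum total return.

44

Take Arcturus, Capella, and Canopus: cost 8 + 7 + 14 = 29 ≤ 35, return 16 + 14 + 14 = 44.
No other feasible combination does better.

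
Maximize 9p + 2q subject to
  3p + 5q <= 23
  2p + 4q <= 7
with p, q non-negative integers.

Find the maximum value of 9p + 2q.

Relaxing integrality, the LP optimum is 31.50 at (p,q) = (3.5, 0), which is not an integer point.
(p,q)=(3,0): 3·3+5·0=9≤23, 2·3+4·0=6≤7, objective 27.
(p,q)=(2,0): 3·2+5·0=6≤23, 2·2+4·0=4≤7, objective 18.
No feasible integer point exceeds 27.

27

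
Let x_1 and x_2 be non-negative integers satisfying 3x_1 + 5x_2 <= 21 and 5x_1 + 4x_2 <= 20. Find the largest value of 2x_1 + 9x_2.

36

Relaxing integrality, the LP optimum is 37.80 at (x_1,x_2) = (0, 4.2), which is not an integer point.
(x_1,x_2)=(0,4): 3·0+5·4=20≤21, 5·0+4·4=16≤20, objective 36.
(x_1,x_2)=(1,3): 3·1+5·3=18≤21, 5·1+4·3=17≤20, objective 29.
No feasible integer point exceeds 36.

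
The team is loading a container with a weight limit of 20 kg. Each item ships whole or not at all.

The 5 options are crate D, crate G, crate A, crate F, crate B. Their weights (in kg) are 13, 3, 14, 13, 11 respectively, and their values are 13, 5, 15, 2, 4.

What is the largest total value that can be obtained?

Allowing fractional choices, the relaxed optimum would be about 23.0, but items are indivisible.
crate G + crate A: weight 3 + 14 = 17 ≤ 20, value 5 + 15 = 20.
crate D + crate G: weight 13 + 3 = 16 ≤ 20, value 13 + 5 = 18.
crate A: weight 14 ≤ 20, value 15.
Best is crate G and crate A with total value 20.

20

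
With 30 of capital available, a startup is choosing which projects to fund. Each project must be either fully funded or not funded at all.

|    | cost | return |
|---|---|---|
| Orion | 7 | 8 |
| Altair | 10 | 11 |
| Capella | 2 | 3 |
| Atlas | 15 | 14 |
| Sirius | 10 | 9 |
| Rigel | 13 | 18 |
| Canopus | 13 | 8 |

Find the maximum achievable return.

Take Orion, Altair, and Rigel: cost 7 + 10 + 13 = 30 ≤ 30, return 8 + 11 + 18 = 37.
No other feasible combination does better.

37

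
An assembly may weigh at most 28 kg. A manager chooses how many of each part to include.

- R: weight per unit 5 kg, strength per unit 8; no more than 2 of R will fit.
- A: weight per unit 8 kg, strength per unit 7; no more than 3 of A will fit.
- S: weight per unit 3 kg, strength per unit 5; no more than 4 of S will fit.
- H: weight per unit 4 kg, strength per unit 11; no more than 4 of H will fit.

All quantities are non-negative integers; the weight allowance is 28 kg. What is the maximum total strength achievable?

64

H has the best ratio (11/4); taking only H gives at most 4×11 = 44 (stopped by the supply cap of 4).
Mixing does better — 4×S and 4×H: weight 28 ≤ 28, strength 4·5 + 4·11 = 64.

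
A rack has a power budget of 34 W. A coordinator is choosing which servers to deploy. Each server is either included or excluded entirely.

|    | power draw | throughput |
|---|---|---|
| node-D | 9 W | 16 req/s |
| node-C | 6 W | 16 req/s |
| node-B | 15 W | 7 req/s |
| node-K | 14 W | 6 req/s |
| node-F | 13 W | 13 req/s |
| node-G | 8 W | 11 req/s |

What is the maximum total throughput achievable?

Allowing fractional choices, the relaxed optimum would be about 54.0, but servers are indivisible.
node-D + node-C + node-G: power draw 9 + 6 + 8 = 23 ≤ 34, throughput 16 + 16 + 11 = 43.
node-D + node-C + node-F: power draw 9 + 6 + 13 = 28 ≤ 34, throughput 16 + 16 + 13 = 45.
node-C + node-F + node-G: power draw 6 + 13 + 8 = 27 ≤ 34, throughput 16 + 13 + 11 = 40.
Best is node-D, node-C, and node-F with total throughput 45.

45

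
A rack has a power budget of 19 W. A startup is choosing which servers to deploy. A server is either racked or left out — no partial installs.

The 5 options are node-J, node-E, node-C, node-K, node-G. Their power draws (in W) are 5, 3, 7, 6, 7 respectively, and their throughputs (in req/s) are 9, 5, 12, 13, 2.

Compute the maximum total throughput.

34

This is an integer program with binary decision variables.
Allowing fractional choices, the relaxed optimum would be about 35.7, but servers are indivisible.
node-J + node-C + node-K: power draw 5 + 7 + 6 = 18 ≤ 19, throughput 9 + 12 + 13 = 34.
node-E + node-C + node-K: power draw 3 + 7 + 6 = 16 ≤ 19, throughput 5 + 12 + 13 = 30.
node-J + node-E + node-K: power draw 5 + 3 + 6 = 14 ≤ 19, throughput 9 + 5 + 13 = 27.
Best is node-J, node-C, and node-K with total throughput 34.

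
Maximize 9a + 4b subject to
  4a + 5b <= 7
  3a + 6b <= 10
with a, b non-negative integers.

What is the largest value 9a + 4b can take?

The continuous relaxation peaks at (1.75, 0) with value 15.75; rounding to a feasible lattice point costs some objective.
(a,b)=(1,0): 4·1+5·0=4≤7, 3·1+6·0=3≤10, objective 9.
(a,b)=(0,1): 4·0+5·1=5≤7, 3·0+6·1=6≤10, objective 4.
(a,b)=(0,0): 4·0+5·0=0≤7, 3·0+6·0=0≤10, objective 0.
No feasible integer point exceeds 9.

9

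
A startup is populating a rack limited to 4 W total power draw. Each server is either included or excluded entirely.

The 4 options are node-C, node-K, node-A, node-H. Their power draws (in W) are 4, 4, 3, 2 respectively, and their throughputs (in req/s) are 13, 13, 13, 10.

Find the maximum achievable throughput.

13

node-C: power draw 4 ≤ 4, throughput 13.
node-A: power draw 3 ≤ 4, throughput 13.
The maximum throughput is 13; one optimal choice is node-A.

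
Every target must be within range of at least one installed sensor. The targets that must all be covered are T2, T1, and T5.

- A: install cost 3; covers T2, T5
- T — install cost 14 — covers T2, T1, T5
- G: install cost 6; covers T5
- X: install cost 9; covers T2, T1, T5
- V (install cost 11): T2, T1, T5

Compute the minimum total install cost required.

The greedy cost-per-new-target heuristic would pick A and X for 12, but a cheaper cover exists.
X alone covers T2, T1, T5 — every target.
Total install cost: 9.
No cover costs less than 9.

9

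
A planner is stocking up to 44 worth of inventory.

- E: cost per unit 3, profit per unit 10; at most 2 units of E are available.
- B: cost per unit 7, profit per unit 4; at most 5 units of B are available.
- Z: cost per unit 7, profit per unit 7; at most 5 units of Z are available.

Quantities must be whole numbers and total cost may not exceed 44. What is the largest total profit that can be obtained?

Take 2×E and 5×Z: cost 41 ≤ 44, profit 2·10 + 5·7 = 55.
E has the best ratio (10/3) and is taken to its limit of 2; remaining capacity is filled optimally with the others.

55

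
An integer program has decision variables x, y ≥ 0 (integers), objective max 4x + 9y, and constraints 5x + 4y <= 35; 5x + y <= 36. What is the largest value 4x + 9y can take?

72

Relaxing integrality, the LP optimum is 78.75 at (x,y) = (0, 8.75), which is not an integer point.
(x,y)=(0,8) is feasible, giving 72.
(x,y)=(1,7) is feasible, giving 67.
(x,y)=(0,7) is feasible, giving 63.
Maximum is 72 at (x,y)=(0,8).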